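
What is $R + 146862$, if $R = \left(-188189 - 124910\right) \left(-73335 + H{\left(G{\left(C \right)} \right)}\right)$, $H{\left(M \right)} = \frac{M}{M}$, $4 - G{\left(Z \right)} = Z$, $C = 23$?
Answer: $22960948928$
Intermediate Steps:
$G{\left(Z \right)} = 4 - Z$
$H{\left(M \right)} = 1$
$R = 22960802066$ ($R = \left(-188189 - 124910\right) \left(-73335 + 1\right) = \left(-313099\right) \left(-73334\right) = 22960802066$)
$R + 146862 = 22960802066 + 146862 = 22960948928$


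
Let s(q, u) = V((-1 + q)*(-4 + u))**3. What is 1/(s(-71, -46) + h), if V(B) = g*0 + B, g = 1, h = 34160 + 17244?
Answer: 1/46656051404 ≈ 2.1433e-11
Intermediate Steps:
h = 51404
V(B) = B (V(B) = 1*0 + B = 0 + B = B)
s(q, u) = (-1 + q)**3*(-4 + u)**3 (s(q, u) = ((-1 + q)*(-4 + u))**3 = (-1 + q)**3*(-4 + u)**3)
1/(s(-71, -46) + h) = 1/((4 - 1*(-46) - 4*(-71) - 71*(-46))**3 + 51404) = 1/((4 + 46 + 284 + 3266)**3 + 51404) = 1/(3600**3 + 51404) = 1/(46656000000 + 51404) = 1/46656051404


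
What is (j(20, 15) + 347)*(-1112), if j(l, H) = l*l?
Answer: -830664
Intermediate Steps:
j(l, H) = l²
(j(20, 15) + 347)*(-1112) = (20² + 347)*(-1112) = (400 + 347)*(-1112) = 747*(-1112) = -830664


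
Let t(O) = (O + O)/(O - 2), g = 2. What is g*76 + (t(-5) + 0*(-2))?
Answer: 1074/7 ≈ 153.43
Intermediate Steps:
t(O) = 2*O/(-2 + O) (t(O) = (2*O)/(-2 + O) = 2*O/(-2 + O))
g*76 + (t(-5) + 0*(-2)) = 2*76 + (2*(-5)/(-2 - 5) + 0*(-2)) = 152 + (2*(-5)/(-7) + 0) = 152 + (2*(-5)*(-⅐) + 0) = 152 + (10/7 + 0) = 152 + 10/7 = 1074/7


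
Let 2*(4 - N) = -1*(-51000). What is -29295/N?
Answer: 29295/25496 ≈ 1.1490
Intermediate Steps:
N = -25496 (N = 4 - (-1)*(-51000)/2 = 4 - ½*51000 = 4 - 25500 = -25496)
-29295/N = -29295/(-25496) = -29295*(-1/25496) = 29295/25496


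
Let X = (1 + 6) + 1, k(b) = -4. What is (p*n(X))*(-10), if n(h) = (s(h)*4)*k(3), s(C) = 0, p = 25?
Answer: 0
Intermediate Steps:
X = 8 (X = 7 + 1 = 8)
n(h) = 0 (n(h) = (0*4)*(-4) = 0*(-4) = 0)
(p*n(X))*(-10) = (25*0)*(-10) = 0*(-10) = 0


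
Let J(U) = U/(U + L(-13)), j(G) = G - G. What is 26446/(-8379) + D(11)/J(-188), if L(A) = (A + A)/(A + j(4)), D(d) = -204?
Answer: -11532308/56259 ≈ -204.99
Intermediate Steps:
j(G) = 0
L(A) = 2 (L(A) = (A + A)/(A + 0) = (2*A)/A = 2)
J(U) = U/(2 + U) (J(U) = U/(U + 2) = U/(2 + U))
26446/(-8379) + D(11)/J(-188) = 26446/(-8379) - 204/((-188/(2 - 188))) = 26446*(-1/8379) - 204/((-188/(-186))) = -3778/1197 - 204/((-188*(-1/186))) = -3778/1197 - 204/94/93 = -3778/1197 - 204*93/94 = -3778/1197 - 9486/47 = -11532308/56259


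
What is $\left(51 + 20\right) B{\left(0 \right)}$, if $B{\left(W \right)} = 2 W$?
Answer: $0$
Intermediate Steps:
$\left(51 + 20\right) B{\left(0 \right)} = \left(51 + 20\right) 2 \cdot 0 = 71 \cdot 0 = 0$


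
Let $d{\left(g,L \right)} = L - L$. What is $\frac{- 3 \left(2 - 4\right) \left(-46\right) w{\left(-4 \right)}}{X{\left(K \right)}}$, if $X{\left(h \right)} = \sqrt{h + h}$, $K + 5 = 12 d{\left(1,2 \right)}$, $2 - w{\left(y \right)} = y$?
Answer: $\frac{828 i \sqrt{10}}{5} \approx 523.67 i$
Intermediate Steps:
$w{\left(y \right)} = 2 - y$
$d{\left(g,L \right)} = 0$
$K = -5$ ($K = -5 + 12 \cdot 0 = -5 + 0 = -5$)
$X{\left(h \right)} = \sqrt{2} \sqrt{h}$ ($X{\left(h \right)} = \sqrt{2 h} = \sqrt{2} \sqrt{h}$)
$\frac{- 3 \left(2 - 4\right) \left(-46\right) w{\left(-4 \right)}}{X{\left(K \right)}} = \frac{- 3 \left(2 - 4\right) \left(-46\right) \left(2 - -4\right)}{\sqrt{2} \sqrt{-5}} = \frac{\left(-3\right) \left(-2\right) \left(-46\right) \left(2 + 4\right)}{\sqrt{2} i \sqrt{5}} = \frac{6 \left(-46\right) 6}{i \sqrt{10}} = \left(-276\right) 6 \left(- \frac{i \sqrt{10}}{10}\right) = - 1656 \left(- \frac{i \sqrt{10}}{10}\right) = \frac{828 i \sqrt{10}}{5}$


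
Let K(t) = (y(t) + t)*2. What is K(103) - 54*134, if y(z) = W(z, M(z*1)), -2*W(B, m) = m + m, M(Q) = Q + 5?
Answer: -7246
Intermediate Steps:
M(Q) = 5 + Q
W(B, m) = -m (W(B, m) = -(m + m)/2 = -m)
y(z) = -5 - z (y(z) = -(5 + z*1) = -(5 + z) = -5 - z)
K(t) = -10 (K(t) = ((-5 - t) + t)*2 = -5*2 = -10)
K(103) - 54*134 = -10 - 54*134 = -10 - 1*7236 = -10 - 7236 = -7246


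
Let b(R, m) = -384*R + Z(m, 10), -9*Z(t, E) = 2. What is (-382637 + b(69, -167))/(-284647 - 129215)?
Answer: 3682199/3724758 ≈ 0.98857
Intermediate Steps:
Z(t, E) = -2/9 (Z(t, E) = -⅑*2 = -2/9)
b(R, m) = -2/9 - 384*R (b(R, m) = -384*R - 2/9 = -2/9 - 384*R)
(-382637 + b(69, -167))/(-284647 - 129215) = (-382637 + (-2/9 - 384*69))/(-284647 - 129215) = (-382637 + (-2/9 - 26496))/(-413862) = (-382637 - 238466/9)*(-1/413862) = -3682199/9*(-1/413862) = 3682199/3724758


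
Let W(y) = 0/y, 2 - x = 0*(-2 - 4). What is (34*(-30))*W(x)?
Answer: 0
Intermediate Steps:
x = 2 (x = 2 - 0*(-2 - 4) = 2 - 0*(-6) = 2 - 1*0 = 2 + 0 = 2)
W(y) = 0
(34*(-30))*W(x) = (34*(-30))*0 = -1020*0 = 0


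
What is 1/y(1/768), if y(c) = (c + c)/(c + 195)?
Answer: 149761/2 ≈ 74881.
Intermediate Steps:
y(c) = 2*c/(195 + c) (y(c) = (2*c)/(195 + c) = 2*c/(195 + c))
1/y(1/768) = 1/(2/(768*(195 + 1/768))) = 1/(2*(1/768)/(195 + 1/768)) = 1/(2*(1/768)/(149761/768)) = 1/(2*(1/768)*(768/149761)) = 1/(2/149761) = 149761/2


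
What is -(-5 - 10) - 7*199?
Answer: -1378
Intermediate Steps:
-(-5 - 10) - 7*199 = -1*(-15) - 1393 = 15 - 1393 = -1378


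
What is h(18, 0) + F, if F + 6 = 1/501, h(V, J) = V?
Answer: 6013/501 ≈ 12.002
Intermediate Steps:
F = -3005/501 (F = -6 + 1/501 = -3005/501 ≈ -5.9980)
h(18, 0) + F = 18 - 3005/501 = 6013/501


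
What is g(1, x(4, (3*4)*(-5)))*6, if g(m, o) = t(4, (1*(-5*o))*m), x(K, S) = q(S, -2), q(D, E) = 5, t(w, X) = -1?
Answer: -6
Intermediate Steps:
x(K, S) = 5
g(m, o) = -1
g(1, x(4, (3*4)*(-5)))*6 = -1*6 = -6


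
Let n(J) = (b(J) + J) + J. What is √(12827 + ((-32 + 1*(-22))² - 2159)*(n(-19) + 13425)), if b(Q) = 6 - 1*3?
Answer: 9*√125297 ≈ 3185.8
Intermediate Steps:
b(Q) = 3 (b(Q) = 6 - 3 = 3)
n(J) = 3 + 2*J (n(J) = (3 + J) + J = 3 + 2*J)
√(12827 + ((-32 + 1*(-22))² - 2159)*(n(-19) + 13425)) = √(12827 + ((-32 + 1*(-22))² - 2159)*((3 + 2*(-19)) + 13425)) = √(12827 + ((-32 - 22)² - 2159)*((3 - 38) + 13425)) = √(12827 + ((-54)² - 2159)*(-35 + 13425)) = √(12827 + (2916 - 2159)*13390) = √(12827 + 757*13390) = √(12827 + 10136230) = √10149057 = 9*√125297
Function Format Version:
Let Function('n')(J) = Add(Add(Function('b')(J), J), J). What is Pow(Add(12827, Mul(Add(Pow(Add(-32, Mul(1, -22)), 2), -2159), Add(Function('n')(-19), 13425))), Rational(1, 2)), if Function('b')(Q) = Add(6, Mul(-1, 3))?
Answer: Mul(9, Pow(125297, Rational(1, 2))) ≈ 3185.8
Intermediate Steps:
Function('b')(Q) = 3 (Function('b')(Q) = Add(6, -3) = 3)
Function('n')(J) = Add(3, Mul(2, J)) (Function('n')(J) = Add(Add(3, J), J) = Add(3, Mul(2, J)))
Pow(Add(12827, Mul(Add(Pow(Add(-32, Mul(1, -22)), 2), -2159), Add(Function('n')(-19), 13425))), Rational(1, 2)) = Pow(Add(12827, Mul(Add(Pow(Add(-32, Mul(1, -22)), 2), -2159), Add(Add(3, Mul(2, -19)), 13425))), Rational(1, 2)) = Pow(Add(12827, Mul(Add(Pow(Add(-32, -22), 2), -2159), Add(Add(3, -38), 13425))), Rational(1, 2)) = Pow(Add(12827, Mul(Add(Pow(-54, 2), -2159), Add(-35, 13425))), Rational(1, 2)) = Pow(Add(12827, Mul(Add(2916, -2159), 13390)), Rational(1, 2)) = Pow(Add(12827, Mul(757, 13390)), Rational(1, 2)) = Pow(Add(12827, 10136230), Rational(1, 2)) = Pow(10149057, Rational(1, 2)) = Mul(9, Pow(125297, Rational(1, 2)))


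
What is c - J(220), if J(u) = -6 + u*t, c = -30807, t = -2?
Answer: -30361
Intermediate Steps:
J(u) = -6 - 2*u (J(u) = -6 + u*(-2) = -6 - 2*u)
c - J(220) = -30807 - (-6 - 2*220) = -30807 - (-6 - 440) = -30807 - 1*(-446) = -30807 + 446 = -30361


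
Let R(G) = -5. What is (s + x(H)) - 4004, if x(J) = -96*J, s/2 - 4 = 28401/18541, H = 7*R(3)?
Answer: -11735274/18541 ≈ -632.94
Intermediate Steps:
H = -35 (H = 7*(-5) = -35)
s = 205130/18541 (s = 8 + 2*(28401/18541) = 8 + 56802/18541 = 205130/18541 ≈ 11.064)
(s + x(H)) - 4004 = (205130/18541 - 96*(-35)) - 4004 = (205130/18541 + 3360) - 4004 = 62502890/18541 - 4004 = -11735274/18541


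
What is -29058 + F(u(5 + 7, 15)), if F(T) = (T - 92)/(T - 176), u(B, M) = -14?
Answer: -2760457/95 ≈ -29057.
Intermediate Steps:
F(T) = (-92 + T)/(-176 + T)
-29058 + F(u(5 + 7, 15)) = -29058 + (-92 - 14)/(-176 - 14) = -29058 - 106/(-190) = -29058 - 1/190*(-106) = -29058 + 53/95 = -2760457/95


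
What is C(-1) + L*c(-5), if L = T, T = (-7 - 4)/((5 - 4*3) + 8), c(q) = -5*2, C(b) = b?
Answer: 109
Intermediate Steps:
c(q) = -10
T = -11 (T = -11/((5 - 12) + 8) = -11/(-7 + 8) = -11/1 = -11*1 = -11)
L = -11
C(-1) + L*c(-5) = -1 - 11*(-10) = -1 + 110 = 109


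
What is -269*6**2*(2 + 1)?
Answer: -29052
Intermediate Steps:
-269*6**2*(2 + 1) = -9684*3 = -269*108 = -29052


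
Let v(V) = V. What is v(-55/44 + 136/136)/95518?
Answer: -1/382072 ≈ -2.6173e-6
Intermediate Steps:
v(-55/44 + 136/136)/95518 = (-55/44 + 136/136)/95518 = (-55*1/44 + 136*(1/136))*(1/95518) = (-5/4 + 1)*(1/95518) = -¼*1/95518 = -1/382072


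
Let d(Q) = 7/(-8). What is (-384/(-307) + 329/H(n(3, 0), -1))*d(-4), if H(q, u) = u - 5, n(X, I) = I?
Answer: 690893/14736 ≈ 46.885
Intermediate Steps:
H(q, u) = -5 + u
d(Q) = -7/8 (d(Q) = 7*(-⅛) = -7/8)
(-384/(-307) + 329/H(n(3, 0), -1))*d(-4) = (-384/(-307) + 329/(-5 - 1))*(-7/8) = (-384*(-1/307) + 329/(-6))*(-7/8) = (384/307 + 329*(-⅙))*(-7/8) = (384/307 - 329/6)*(-7/8) = -98699/1842*(-7/8) = 690893/14736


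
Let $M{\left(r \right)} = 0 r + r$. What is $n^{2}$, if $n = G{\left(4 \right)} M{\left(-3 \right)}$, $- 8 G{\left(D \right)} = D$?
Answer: $\frac{9}{4} \approx 2.25$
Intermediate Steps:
$M{\left(r \right)} = r$ ($M{\left(r \right)} = 0 + r = r$)
$G{\left(D \right)} = - \frac{D}{8}$
$n = \frac{3}{2}$ ($n = \left(- \frac{1}{8}\right) 4 \left(-3\right) = \left(- \frac{1}{2}\right) \left(-3\right) = \frac{3}{2} \approx 1.5$)
$n^{2} = \left(\frac{3}{2}\right)^{2} = \frac{9}{4}$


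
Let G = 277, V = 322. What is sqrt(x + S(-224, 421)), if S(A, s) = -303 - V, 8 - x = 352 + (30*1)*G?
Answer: 3*I*sqrt(1031) ≈ 96.328*I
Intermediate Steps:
x = -8654 (x = 8 - (352 + (30*1)*277) = 8 - (352 + 30*277) = 8 - (352 + 8310) = 8 - 1*8662 = 8 - 8662 = -8654)
S(A, s) = -625 (S(A, s) = -303 - 1*322 = -303 - 322 = -625)
sqrt(x + S(-224, 421)) = sqrt(-8654 - 625) = sqrt(-9279) = 3*I*sqrt(1031)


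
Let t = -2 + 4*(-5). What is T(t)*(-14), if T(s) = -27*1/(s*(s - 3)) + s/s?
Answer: -3661/275 ≈ -13.313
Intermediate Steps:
t = -22 (t = -2 - 20 = -22)
T(s) = 1 - 27/(s*(-3 + s)) (T(s) = -27*1/(s*(-3 + s)) + 1 = -27/(s*(-3 + s)) + 1 = 1 - 27/(s*(-3 + s)))
T(t)*(-14) = ((-27 + (-22)**2 - 3*(-22))/((-22)*(-3 - 22)))*(-14) = -1/22*(-27 + 484 + 66)/(-25)*(-14) = -1/22*(-1/25)*523*(-14) = (523/550)*(-14) = -3661/275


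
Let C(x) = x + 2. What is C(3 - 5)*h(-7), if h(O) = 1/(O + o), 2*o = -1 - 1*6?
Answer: 0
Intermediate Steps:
C(x) = 2 + x
o = -7/2 (o = (-1 - 1*6)/2 = (-1 - 6)/2 = (1/2)*(-7) = -7/2 ≈ -3.5000)
h(O) = 1/(-7/2 + O) (h(O) = 1/(O - 7/2) = 1/(-7/2 + O))
C(3 - 5)*h(-7) = (2 + (3 - 5))*(2/(-7 + 2*(-7))) = (2 - 2)*(2/(-7 - 14)) = 0*(2/(-21)) = 0*(2*(-1/21)) = 0*(-2/21) = 0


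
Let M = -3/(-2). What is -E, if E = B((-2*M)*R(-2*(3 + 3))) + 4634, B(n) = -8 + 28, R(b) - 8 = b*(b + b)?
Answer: -4654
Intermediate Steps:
R(b) = 8 + 2*b² (R(b) = 8 + b*(b + b) = 8 + b*(2*b) = 8 + 2*b²)
M = 3/2 (M = -3*(-½) = 3/2 ≈ 1.5000)
B(n) = 20
E = 4654 (E = 20 + 4634 = 4654)
-E = -1*4654 = -4654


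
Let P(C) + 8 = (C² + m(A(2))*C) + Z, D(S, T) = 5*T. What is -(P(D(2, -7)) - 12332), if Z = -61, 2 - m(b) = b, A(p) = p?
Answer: 11176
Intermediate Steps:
m(b) = 2 - b
P(C) = -69 + C² (P(C) = -8 + ((C² + (2 - 1*2)*C) - 61) = -8 + ((C² + (2 - 2)*C) - 61) = -8 + ((C² + 0*C) - 61) = -8 + ((C² + 0) - 61) = -8 + (C² - 61) = -8 + (-61 + C²) = -69 + C²)
-(P(D(2, -7)) - 12332) = -((-69 + (5*(-7))²) - 12332) = -((-69 + (-35)²) - 12332) = -((-69 + 1225) - 12332) = -(1156 - 12332) = -1*(-11176) = 11176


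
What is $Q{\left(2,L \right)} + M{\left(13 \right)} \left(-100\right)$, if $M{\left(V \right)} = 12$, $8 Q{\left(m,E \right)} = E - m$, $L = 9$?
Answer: $- \frac{9593}{8} \approx -1199.1$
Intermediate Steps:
$Q{\left(m,E \right)} = - \frac{m}{8} + \frac{E}{8}$ ($Q{\left(m,E \right)} = \frac{E - m}{8} = - \frac{m}{8} + \frac{E}{8}$)
$Q{\left(2,L \right)} + M{\left(13 \right)} \left(-100\right) = \left(\left(- \frac{1}{8}\right) 2 + \frac{1}{8} \cdot 9\right) + 12 \left(-100\right) = \left(- \frac{1}{4} + \frac{9}{8}\right) - 1200 = \frac{7}{8} - 1200 = - \frac{9593}{8}$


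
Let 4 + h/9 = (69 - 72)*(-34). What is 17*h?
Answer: 14994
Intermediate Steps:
h = 882 (h = -36 + 9*((69 - 72)*(-34)) = -36 + 9*(-3*(-34)) = -36 + 9*102 = -36 + 918 = 882)
17*h = 17*882 = 14994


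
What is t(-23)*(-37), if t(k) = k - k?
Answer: 0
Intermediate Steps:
t(k) = 0
t(-23)*(-37) = 0*(-37) = 0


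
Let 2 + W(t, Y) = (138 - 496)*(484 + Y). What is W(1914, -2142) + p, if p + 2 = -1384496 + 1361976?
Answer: 571040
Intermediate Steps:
W(t, Y) = -173274 - 358*Y (W(t, Y) = -2 + (138 - 496)*(484 + Y) = -2 - 358*(484 + Y) = -2 + (-173272 - 358*Y) = -173274 - 358*Y)
p = -22522 (p = -2 + (-1384496 + 1361976) = -2 - 22520 = -22522)
W(1914, -2142) + p = (-173274 - 358*(-2142)) - 22522 = (-173274 + 766836) - 22522 = 593562 - 22522 = 571040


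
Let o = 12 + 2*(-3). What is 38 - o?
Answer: 32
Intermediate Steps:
o = 6 (o = 12 - 6 = 6)
38 - o = 38 - 1*6 = 38 - 6 = 32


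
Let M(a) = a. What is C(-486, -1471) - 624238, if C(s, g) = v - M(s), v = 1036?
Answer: -622716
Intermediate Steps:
C(s, g) = 1036 - s
C(-486, -1471) - 624238 = (1036 - 1*(-486)) - 624238 = (1036 + 486) - 624238 = 1522 - 624238 = -622716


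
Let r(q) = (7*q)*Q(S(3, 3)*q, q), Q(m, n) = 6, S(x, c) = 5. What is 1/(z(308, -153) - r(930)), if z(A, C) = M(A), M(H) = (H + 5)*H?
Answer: 1/57344 ≈ 1.7439e-5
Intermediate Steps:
M(H) = H*(5 + H) (M(H) = (5 + H)*H = H*(5 + H))
z(A, C) = A*(5 + A)
r(q) = 42*q (r(q) = (7*q)*6 = 42*q)
1/(z(308, -153) - r(930)) = 1/(308*(5 + 308) - 42*930) = 1/(308*313 - 1*39060) = 1/(96404 - 39060) = 1/57344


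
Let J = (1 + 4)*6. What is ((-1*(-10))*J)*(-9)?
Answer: -2700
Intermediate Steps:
J = 30 (J = 5*6 = 30)
((-1*(-10))*J)*(-9) = (-1*(-10)*30)*(-9) = (10*30)*(-9) = 300*(-9) = -2700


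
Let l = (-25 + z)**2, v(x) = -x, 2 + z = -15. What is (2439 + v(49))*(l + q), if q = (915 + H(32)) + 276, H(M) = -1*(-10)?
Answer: 7086350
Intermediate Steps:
H(M) = 10
z = -17 (z = -2 - 15 = -17)
l = 1764 (l = (-25 - 17)**2 = (-42)**2 = 1764)
q = 1201 (q = (915 + 10) + 276 = 925 + 276 = 1201)
(2439 + v(49))*(l + q) = (2439 - 1*49)*(1764 + 1201) = (2439 - 49)*2965 = 2390*2965 = 7086350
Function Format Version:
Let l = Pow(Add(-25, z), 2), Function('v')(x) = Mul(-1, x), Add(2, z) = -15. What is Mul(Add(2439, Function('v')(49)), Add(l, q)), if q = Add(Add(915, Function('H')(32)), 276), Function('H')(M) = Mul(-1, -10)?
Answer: 7086350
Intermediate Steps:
Function('H')(M) = 10
z = -17 (z = Add(-2, -15) = -17)
l = 1764 (l = Pow(Add(-25, -17), 2) = Pow(-42, 2) = 1764)
q = 1201 (q = Add(Add(915, 10), 276) = Add(925, 276) = 1201)
Mul(Add(2439, Function('v')(49)), Add(l, q)) = Mul(Add(2439, Mul(-1, 49)), Add(1764, 1201)) = Mul(Add(2439, -49), 2965) = Mul(2390, 2965) = 7086350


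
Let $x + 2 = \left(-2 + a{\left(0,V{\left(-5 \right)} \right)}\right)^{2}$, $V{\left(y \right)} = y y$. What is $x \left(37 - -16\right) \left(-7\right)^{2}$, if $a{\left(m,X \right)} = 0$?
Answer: $5194$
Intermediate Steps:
$V{\left(y \right)} = y^{2}$
$x = 2$ ($x = -2 + \left(-2 + 0\right)^{2} = -2 + \left(-2\right)^{2} = -2 + 4 = 2$)
$x \left(37 - -16\right) \left(-7\right)^{2} = 2 \left(37 - -16\right) \left(-7\right)^{2} = 2 \left(37 + 16\right) 49 = 2 \cdot 53 \cdot 49 = 106 \cdot 49 = 5194$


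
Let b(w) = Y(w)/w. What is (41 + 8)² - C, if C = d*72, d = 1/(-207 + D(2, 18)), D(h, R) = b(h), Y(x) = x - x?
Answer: 55231/23 ≈ 2401.3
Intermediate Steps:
Y(x) = 0
b(w) = 0 (b(w) = 0/w = 0)
D(h, R) = 0
d = -1/207 (d = 1/(-207 + 0) = 1/(-207) = -1/207 ≈ -0.0048309)
C = -8/23 (C = -1/207*72 = -8/23 ≈ -0.34783)
(41 + 8)² - C = (41 + 8)² - 1*(-8/23) = 49² + 8/23 = 2401 + 8/23 = 55231/23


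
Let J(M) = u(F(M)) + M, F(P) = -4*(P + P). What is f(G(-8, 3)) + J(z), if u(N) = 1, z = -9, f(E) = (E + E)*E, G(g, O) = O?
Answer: 10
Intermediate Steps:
f(E) = 2*E**2 (f(E) = (2*E)*E = 2*E**2)
F(P) = -8*P
J(M) = 1 + M
f(G(-8, 3)) + J(z) = 2*3**2 + (1 - 9) = 2*9 - 8 = 18 - 8 = 10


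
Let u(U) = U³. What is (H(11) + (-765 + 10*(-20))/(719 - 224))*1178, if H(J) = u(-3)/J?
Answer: -513608/99 ≈ -5188.0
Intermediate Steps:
H(J) = -27/J (H(J) = (-3)³/J = -27/J)
(H(11) + (-765 + 10*(-20))/(719 - 224))*1178 = (-27/11 + (-765 + 10*(-20))/(719 - 224))*1178 = (-27*1/11 + (-765 - 200)/495)*1178 = (-27/11 - 965*1/495)*1178 = (-27/11 - 193/99)*1178 = -436/99*1178 = -513608/99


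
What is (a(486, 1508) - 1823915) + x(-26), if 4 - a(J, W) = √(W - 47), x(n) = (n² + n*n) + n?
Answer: -1822585 - √1461 ≈ -1.8226e+6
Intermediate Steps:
x(n) = n + 2*n² (x(n) = (n² + n²) + n = 2*n² + n = n + 2*n²)
a(J, W) = 4 - √(-47 + W) (a(J, W) = 4 - √(W - 47) = 4 - √(-47 + W))
(a(486, 1508) - 1823915) + x(-26) = ((4 - √(-47 + 1508)) - 1823915) - 26*(1 + 2*(-26)) = ((4 - √1461) - 1823915) - 26*(1 - 52) = (-1823911 - √1461) - 26*(-51) = (-1823911 - √1461) + 1326 = -1822585 - √1461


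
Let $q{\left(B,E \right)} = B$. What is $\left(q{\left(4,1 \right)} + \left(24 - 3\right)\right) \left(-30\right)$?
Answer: $-750$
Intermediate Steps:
$\left(q{\left(4,1 \right)} + \left(24 - 3\right)\right) \left(-30\right) = \left(4 + \left(24 - 3\right)\right) \left(-30\right) = \left(4 + 21\right) \left(-30\right) = 25 \left(-30\right) = -750$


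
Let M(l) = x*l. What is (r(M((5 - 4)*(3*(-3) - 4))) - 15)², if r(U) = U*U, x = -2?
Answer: 436921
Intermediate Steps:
M(l) = -2*l
r(U) = U²
(r(M((5 - 4)*(3*(-3) - 4))) - 15)² = ((-2*(5 - 4)*(3*(-3) - 4))² - 15)² = ((-2*(-9 - 4))² - 15)² = ((-2*(-13))² - 15)² = (26² - 15)² = (676 - 15)² = 661² = 436921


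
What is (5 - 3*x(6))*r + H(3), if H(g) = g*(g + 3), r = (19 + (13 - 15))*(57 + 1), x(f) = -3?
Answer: 13822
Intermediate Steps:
r = 986 (r = (19 - 2)*58 = 17*58 = 986)
H(g) = g*(3 + g)
(5 - 3*x(6))*r + H(3) = (5 - 3*(-3))*986 + 3*(3 + 3) = (5 + 9)*986 + 3*6 = 14*986 + 18 = 13804 + 18 = 13822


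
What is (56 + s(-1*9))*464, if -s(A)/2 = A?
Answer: 34336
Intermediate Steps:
s(A) = -2*A
(56 + s(-1*9))*464 = (56 - (-2)*9)*464 = (56 - 2*(-9))*464 = (56 + 18)*464 = 74*464 = 34336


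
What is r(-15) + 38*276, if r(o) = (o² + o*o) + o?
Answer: 10923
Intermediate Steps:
r(o) = o + 2*o² (r(o) = (o² + o²) + o = 2*o² + o = o + 2*o²)
r(-15) + 38*276 = -15*(1 + 2*(-15)) + 38*276 = -15*(1 - 30) + 10488 = -15*(-29) + 10488 = 435 + 10488 = 10923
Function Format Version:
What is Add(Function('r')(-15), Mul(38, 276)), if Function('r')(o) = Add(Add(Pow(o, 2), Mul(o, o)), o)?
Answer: 10923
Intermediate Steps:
Function('r')(o) = Add(o, Mul(2, Pow(o, 2))) (Function('r')(o) = Add(Add(Pow(o, 2), Pow(o, 2)), o) = Add(Mul(2, Pow(o, 2)), o) = Add(o, Mul(2, Pow(o, 2))))
Add(Function('r')(-15), Mul(38, 276)) = Add(Mul(-15, Add(1, Mul(2, -15))), Mul(38, 276)) = Add(Mul(-15, Add(1, -30)), 10488) = Add(Mul(-15, -29), 10488) = Add(435, 10488) = 10923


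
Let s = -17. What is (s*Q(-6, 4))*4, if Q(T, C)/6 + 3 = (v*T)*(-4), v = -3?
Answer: 30600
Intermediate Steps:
Q(T, C) = -18 + 72*T (Q(T, C) = -18 + 6*(-3*T*(-4)) = -18 + 6*(12*T) = -18 + 72*T)
(s*Q(-6, 4))*4 = -17*(-18 + 72*(-6))*4 = -17*(-18 - 432)*4 = -17*(-450)*4 = 7650*4 = 30600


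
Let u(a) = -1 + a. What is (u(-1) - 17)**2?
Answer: 361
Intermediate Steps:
(u(-1) - 17)**2 = ((-1 - 1) - 17)**2 = (-2 - 17)**2 = (-19)**2 = 361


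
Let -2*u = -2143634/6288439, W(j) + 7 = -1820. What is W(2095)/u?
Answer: -11488978053/1071817 ≈ -10719.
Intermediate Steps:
W(j) = -1827 (W(j) = -7 - 1820 = -1827)
u = 1071817/6288439 (u = -(-1071817)/6288439 = -1/2*(-2143634/6288439) = 1071817/6288439 ≈ 0.17044)
W(2095)/u = -1827/1071817/6288439 = -1827*6288439/1071817 = -11488978053/1071817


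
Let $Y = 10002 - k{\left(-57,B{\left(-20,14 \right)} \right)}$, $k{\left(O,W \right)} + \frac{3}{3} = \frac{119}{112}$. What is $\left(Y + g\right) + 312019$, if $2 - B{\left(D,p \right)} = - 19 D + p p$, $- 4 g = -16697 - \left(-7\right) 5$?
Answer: $\frac{5218983}{16} \approx 3.2619 \cdot 10^{5}$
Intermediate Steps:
$g = \frac{8331}{2}$ ($g = - \frac{-16697 - \left(-7\right) 5}{4} = - \frac{-16697 - -35}{4} = - \frac{-16697 + 35}{4} = \left(- \frac{1}{4}\right) \left(-16662\right) = \frac{8331}{2} \approx 4165.5$)
$B{\left(D,p \right)} = 2 - p^{2} + 19 D$ ($B{\left(D,p \right)} = 2 - \left(- 19 D + p p\right) = 2 - \left(- 19 D + p^{2}\right) = 2 - \left(p^{2} - 19 D\right) = 2 + \left(- p^{2} + 19 D\right) = 2 - p^{2} + 19 D$)
$k{\left(O,W \right)} = \frac{1}{16}$ ($k{\left(O,W \right)} = -1 + \frac{119}{112} = -1 + 119 \cdot \frac{1}{112} = -1 + \frac{17}{16} = \frac{1}{16}$)
$Y = \frac{160031}{16}$ ($Y = 10002 - \frac{1}{16} = \frac{160031}{16} \approx 10002.0$)
$\left(Y + g\right) + 312019 = \left(\frac{160031}{16} + \frac{8331}{2}\right) + 312019 = \frac{226679}{16} + 312019 = \frac{5218983}{16}$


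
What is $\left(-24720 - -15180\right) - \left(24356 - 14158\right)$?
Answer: $-19738$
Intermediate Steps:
$\left(-24720 - -15180\right) - \left(24356 - 14158\right) = \left(-24720 + 15180\right) - 10198 = -9540 - 10198 = -19738$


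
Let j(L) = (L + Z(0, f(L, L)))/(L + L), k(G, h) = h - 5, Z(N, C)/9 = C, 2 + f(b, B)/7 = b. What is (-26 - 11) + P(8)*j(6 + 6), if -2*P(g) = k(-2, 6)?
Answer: -403/8 ≈ -50.375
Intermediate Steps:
f(b, B) = -14 + 7*b
Z(N, C) = 9*C
k(G, h) = -5 + h
P(g) = -½ (P(g) = -(-5 + 6)/2 = -½*1 = -½)
j(L) = (-126 + 64*L)/(2*L) (j(L) = (L + 9*(-14 + 7*L))/(L + L) = (L + (-126 + 63*L))/((2*L)) = (-126 + 64*L)*(1/(2*L)) = (-126 + 64*L)/(2*L))
(-26 - 11) + P(8)*j(6 + 6) = (-26 - 11) - (32 - 63/(6 + 6))/2 = -37 - (32 - 63/12)/2 = -37 - (32 - 63*1/12)/2 = -37 - (32 - 21/4)/2 = -37 - ½*107/4 = -37 - 107/8 = -403/8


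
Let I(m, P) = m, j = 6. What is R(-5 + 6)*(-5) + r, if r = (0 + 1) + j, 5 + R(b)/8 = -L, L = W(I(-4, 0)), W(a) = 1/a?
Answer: 197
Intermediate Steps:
W(a) = 1/a
L = -¼ (L = 1/(-4) = -¼ ≈ -0.25000)
R(b) = -38 (R(b) = -40 + 8*(-1*(-¼)) = -40 + 8*(¼) = -40 + 2 = -38)
r = 7 (r = (0 + 1) + 6 = 1 + 6 = 7)
R(-5 + 6)*(-5) + r = -38*(-5) + 7 = 190 + 7 = 197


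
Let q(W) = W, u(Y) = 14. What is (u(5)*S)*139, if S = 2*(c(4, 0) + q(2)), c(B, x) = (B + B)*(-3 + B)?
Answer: 38920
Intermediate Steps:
c(B, x) = 2*B*(-3 + B) (c(B, x) = (2*B)*(-3 + B) = 2*B*(-3 + B))
S = 20 (S = 2*(2*4*(-3 + 4) + 2) = 2*(2*4*1 + 2) = 2*(8 + 2) = 2*10 = 20)
(u(5)*S)*139 = (14*20)*139 = 280*139 = 38920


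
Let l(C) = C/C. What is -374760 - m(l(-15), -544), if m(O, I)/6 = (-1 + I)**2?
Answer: -2156910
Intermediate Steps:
l(C) = 1
m(O, I) = 6*(-1 + I)**2
-374760 - m(l(-15), -544) = -374760 - 6*(-1 - 544)**2 = -374760 - 6*(-545)**2 = -374760 - 6*297025 = -374760 - 1*1782150 = -374760 - 1782150 = -2156910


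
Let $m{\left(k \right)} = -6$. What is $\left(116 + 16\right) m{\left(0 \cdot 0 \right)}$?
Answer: $-792$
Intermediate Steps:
$\left(116 + 16\right) m{\left(0 \cdot 0 \right)} = \left(116 + 16\right) \left(-6\right) = 132 \left(-6\right) = -792$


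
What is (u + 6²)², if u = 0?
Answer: 1296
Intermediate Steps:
(u + 6²)² = (0 + 6²)² = (0 + 36)² = 36² = 1296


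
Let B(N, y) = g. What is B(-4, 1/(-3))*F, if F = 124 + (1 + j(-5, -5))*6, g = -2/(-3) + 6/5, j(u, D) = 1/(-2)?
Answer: 3556/15 ≈ 237.07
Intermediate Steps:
j(u, D) = -½
g = 28/15 (g = -2*(-⅓) + 6*(⅕) = ⅔ + 6/5 = 28/15 ≈ 1.8667)
B(N, y) = 28/15
F = 127 (F = 124 + (1 - ½)*6 = 124 + (½)*6 = 124 + 3 = 127)
B(-4, 1/(-3))*F = (28/15)*127 = 3556/15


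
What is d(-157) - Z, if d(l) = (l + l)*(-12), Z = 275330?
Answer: -271562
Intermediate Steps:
d(l) = -24*l (d(l) = (2*l)*(-12) = -24*l)
d(-157) - Z = -24*(-157) - 1*275330 = 3768 - 275330 = -271562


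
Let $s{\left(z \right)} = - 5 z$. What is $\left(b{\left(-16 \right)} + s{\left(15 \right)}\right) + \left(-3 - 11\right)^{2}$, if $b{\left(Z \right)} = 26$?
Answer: $147$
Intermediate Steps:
$\left(b{\left(-16 \right)} + s{\left(15 \right)}\right) + \left(-3 - 11\right)^{2} = \left(26 - 75\right) + \left(-3 - 11\right)^{2} = \left(26 - 75\right) + \left(-14\right)^{2} = -49 + 196 = 147$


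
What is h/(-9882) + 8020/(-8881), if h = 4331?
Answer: -1929791/1438722 ≈ -1.3413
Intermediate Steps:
h/(-9882) + 8020/(-8881) = 4331/(-9882) + 8020/(-8881) = 4331*(-1/9882) + 8020*(-1/8881) = -71/162 - 8020/8881 = -1929791/1438722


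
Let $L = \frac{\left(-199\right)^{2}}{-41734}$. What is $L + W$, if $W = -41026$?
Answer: $- \frac{1712218685}{41734} \approx -41027.0$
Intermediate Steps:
$L = - \frac{39601}{41734}$ ($L = 39601 \left(- \frac{1}{41734}\right) = - \frac{39601}{41734} \approx -0.94889$)
$L + W = - \frac{39601}{41734} - 41026 = - \frac{1712218685}{41734}$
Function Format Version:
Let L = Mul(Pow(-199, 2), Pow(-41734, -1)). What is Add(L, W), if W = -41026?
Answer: Rational(-1712218685, 41734) ≈ -41027.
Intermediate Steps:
L = Rational(-39601, 41734) (L = Mul(39601, Rational(-1, 41734)) = Rational(-39601, 41734) ≈ -0.94889)
Add(L, W) = Add(Rational(-39601, 41734), -41026) = Rational(-1712218685, 41734)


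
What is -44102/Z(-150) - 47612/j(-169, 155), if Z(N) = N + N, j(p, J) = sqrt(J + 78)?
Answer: 22051/150 - 47612*sqrt(233)/233 ≈ -2972.2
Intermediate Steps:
j(p, J) = sqrt(78 + J)
Z(N) = 2*N
-44102/Z(-150) - 47612/j(-169, 155) = -44102/(2*(-150)) - 47612/sqrt(78 + 155) = -44102/(-300) - 47612*sqrt(233)/233 = -44102*(-1/300) - 47612*sqrt(233)/233 = 22051/150 - 47612*sqrt(233)/233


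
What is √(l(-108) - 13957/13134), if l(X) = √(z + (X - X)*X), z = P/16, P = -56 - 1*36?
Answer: √(-183311238 + 86250978*I*√23)/13134 ≈ 0.88322 + 1.3575*I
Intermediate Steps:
P = -92 (P = -56 - 36 = -92)
z = -23/4 (z = -92/16 = -92*1/16 = -23/4 ≈ -5.7500)
l(X) = I*√23/2 (l(X) = √(-23/4 + (X - X)*X) = √(-23/4 + 0*X) = √(-23/4 + 0) = √(-23/4) = I*√23/2)
√(l(-108) - 13957/13134) = √(I*√23/2 - 13957/13134) = √(-13957/13134 + I*√23/2)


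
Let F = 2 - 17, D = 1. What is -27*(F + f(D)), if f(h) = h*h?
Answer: 378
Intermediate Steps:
f(h) = h²
F = -15
-27*(F + f(D)) = -27*(-15 + 1²) = -27*(-15 + 1) = -27*(-14) = 378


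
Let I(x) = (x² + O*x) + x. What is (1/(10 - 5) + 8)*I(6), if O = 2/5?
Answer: 9102/25 ≈ 364.08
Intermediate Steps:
O = ⅖ (O = 2*(⅕) = ⅖ ≈ 0.40000)
I(x) = x² + 7*x/5 (I(x) = (x² + 2*x/5) + x = x² + 7*x/5)
(1/(10 - 5) + 8)*I(6) = (1/(10 - 5) + 8)*((⅕)*6*(7 + 5*6)) = (1/5 + 8)*((⅕)*6*(7 + 30)) = (⅕ + 8)*((⅕)*6*37) = (41/5)*(222/5) = 9102/25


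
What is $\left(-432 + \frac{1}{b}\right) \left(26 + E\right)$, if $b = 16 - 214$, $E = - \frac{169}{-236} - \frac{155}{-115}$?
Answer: $- \frac{188839663}{15576} \approx -12124.0$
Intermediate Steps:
$E = \frac{11203}{5428}$ ($E = \left(-169\right) \left(- \frac{1}{236}\right) - - \frac{31}{23} = \frac{169}{236} + \frac{31}{23} = \frac{11203}{5428} \approx 2.0639$)
$b = -198$ ($b = 16 - 214 = -198$)
$\left(-432 + \frac{1}{b}\right) \left(26 + E\right) = \left(-432 + \frac{1}{-198}\right) \left(26 + \frac{11203}{5428}\right) = \left(-432 - \frac{1}{198}\right) \frac{152331}{5428} = \left(- \frac{85537}{198}\right) \frac{152331}{5428} = - \frac{188839663}{15576}$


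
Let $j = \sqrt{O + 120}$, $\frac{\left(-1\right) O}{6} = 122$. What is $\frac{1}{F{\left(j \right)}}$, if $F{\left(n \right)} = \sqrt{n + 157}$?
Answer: $\frac{1}{\sqrt{157 + 6 i \sqrt{17}}} \approx 0.079079 - 0.0061921 i$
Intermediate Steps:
$O = -732$ ($O = \left(-6\right) 122 = -732$)
$j = 6 i \sqrt{17}$ ($j = \sqrt{-732 + 120} = \sqrt{-612} = 6 i \sqrt{17} \approx 24.739 i$)
$F{\left(n \right)} = \sqrt{157 + n}$
$\frac{1}{F{\left(j \right)}} = \frac{1}{\sqrt{157 + 6 i \sqrt{17}}}$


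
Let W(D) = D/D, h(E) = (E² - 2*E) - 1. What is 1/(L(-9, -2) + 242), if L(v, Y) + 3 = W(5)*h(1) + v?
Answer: 1/228 ≈ 0.0043860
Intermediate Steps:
h(E) = -1 + E² - 2*E
W(D) = 1
L(v, Y) = -5 + v (L(v, Y) = -3 + (1*(-1 + 1² - 2*1) + v) = -3 + (1*(-1 + 1 - 2) + v) = -3 + (1*(-2) + v) = -3 + (-2 + v) = -5 + v)
1/(L(-9, -2) + 242) = 1/((-5 - 9) + 242) = 1/(-14 + 242) = 1/228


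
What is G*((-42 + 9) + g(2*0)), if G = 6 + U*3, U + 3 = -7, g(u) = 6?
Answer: 648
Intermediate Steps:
U = -10 (U = -3 - 7 = -10)
G = -24 (G = 6 - 10*3 = 6 - 30 = -24)
G*((-42 + 9) + g(2*0)) = -24*((-42 + 9) + 6) = -24*(-33 + 6) = -24*(-27) = 648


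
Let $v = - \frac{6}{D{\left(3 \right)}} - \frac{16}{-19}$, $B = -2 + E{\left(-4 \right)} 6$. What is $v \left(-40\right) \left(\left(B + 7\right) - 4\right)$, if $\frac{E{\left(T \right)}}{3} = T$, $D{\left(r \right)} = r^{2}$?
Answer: $\frac{28400}{57} \approx 498.25$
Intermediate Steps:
$E{\left(T \right)} = 3 T$
$B = -74$ ($B = -2 + 3 \left(-4\right) 6 = -2 - 72 = -74$)
$v = \frac{10}{57}$ ($v = - \frac{6}{3^{2}} - \frac{16}{-19} = - \frac{6}{9} - - \frac{16}{19} = \left(-6\right) \frac{1}{9} + \frac{16}{19} = - \frac{2}{3} + \frac{16}{19} = \frac{10}{57} \approx 0.17544$)
$v \left(-40\right) \left(\left(B + 7\right) - 4\right) = \frac{10}{57} \left(-40\right) \left(\left(-74 + 7\right) - 4\right) = - \frac{400 \left(-67 - 4\right)}{57} = \left(- \frac{400}{57}\right) \left(-71\right) = \frac{28400}{57}$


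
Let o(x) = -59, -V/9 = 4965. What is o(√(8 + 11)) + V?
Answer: -44744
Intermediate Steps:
V = -44685 (V = -9*4965 = -44685)
o(√(8 + 11)) + V = -59 - 44685 = -44744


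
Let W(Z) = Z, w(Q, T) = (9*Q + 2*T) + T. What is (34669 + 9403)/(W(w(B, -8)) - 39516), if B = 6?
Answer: -22036/19743 ≈ -1.1161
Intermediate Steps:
w(Q, T) = 3*T + 9*Q (w(Q, T) = (2*T + 9*Q) + T = 3*T + 9*Q)
(34669 + 9403)/(W(w(B, -8)) - 39516) = (34669 + 9403)/((3*(-8) + 9*6) - 39516) = 44072/((-24 + 54) - 39516) = 44072/(30 - 39516) = 44072/(-39486) = 44072*(-1/39486) = -22036/19743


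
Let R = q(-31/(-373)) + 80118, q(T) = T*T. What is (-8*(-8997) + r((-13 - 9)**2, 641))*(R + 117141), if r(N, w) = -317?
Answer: 1966641725889148/139129 ≈ 1.4135e+10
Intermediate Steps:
q(T) = T**2
R = 11146738183/139129 (R = (-31/(-373))**2 + 80118 = (-31*(-1/373))**2 + 80118 = (31/373)**2 + 80118 = 961/139129 + 80118 = 11146738183/139129 ≈ 80118.)
(-8*(-8997) + r((-13 - 9)**2, 641))*(R + 117141) = (-8*(-8997) - 317)*(11146738183/139129 + 117141) = (71976 - 317)*(27444448372/139129) = 71659*(27444448372/139129) = 1966641725889148/139129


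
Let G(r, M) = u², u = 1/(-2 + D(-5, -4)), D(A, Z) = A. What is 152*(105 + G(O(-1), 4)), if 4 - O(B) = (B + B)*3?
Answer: 782192/49 ≈ 15963.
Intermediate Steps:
u = -⅐ (u = 1/(-2 - 5) = 1/(-7) = -⅐ ≈ -0.14286)
O(B) = 4 - 6*B (O(B) = 4 - (B + B)*3 = 4 - 2*B*3 = 4 - 6*B)
G(r, M) = 1/49 (G(r, M) = (-⅐)² = 1/49)
152*(105 + G(O(-1), 4)) = 152*(105 + 1/49) = 152*(5146/49) = 782192/49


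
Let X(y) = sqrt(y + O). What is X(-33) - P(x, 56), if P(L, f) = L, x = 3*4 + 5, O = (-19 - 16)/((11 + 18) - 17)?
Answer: -17 + I*sqrt(1293)/6 ≈ -17.0 + 5.993*I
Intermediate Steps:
O = -35/12 (O = -35/(29 - 17) = -35/12 ≈ -2.9167)
x = 17 (x = 12 + 5 = 17)
X(y) = sqrt(-35/12 + y) (X(y) = sqrt(y - 35/12) = sqrt(-35/12 + y))
X(-33) - P(x, 56) = sqrt(-105 + 36*(-33))/6 - 1*17 = sqrt(-105 - 1188)/6 - 17 = sqrt(-1293)/6 - 17 = (I*sqrt(1293))/6 - 17 = I*sqrt(1293)/6 - 17 = -17 + I*sqrt(1293)/6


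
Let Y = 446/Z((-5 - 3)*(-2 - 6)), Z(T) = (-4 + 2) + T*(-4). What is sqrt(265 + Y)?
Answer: sqrt(4381098)/129 ≈ 16.226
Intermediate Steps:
Z(T) = -2 - 4*T
Y = -223/129 (Y = 446/(-2 - 4*(-5 - 3)*(-2 - 6)) = 446/(-2 - (-32)*(-8)) = 446/(-2 - 4*64) = 446/(-2 - 256) = 446/(-258) = 446*(-1/258) = -223/129 ≈ -1.7287)
sqrt(265 + Y) = sqrt(265 - 223/129) = sqrt(33962/129) = sqrt(4381098)/129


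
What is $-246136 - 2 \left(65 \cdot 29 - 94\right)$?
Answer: $-249718$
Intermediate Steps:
$-246136 - 2 \left(65 \cdot 29 - 94\right) = -246136 - 2 \left(1885 - 94\right) = -246136 - 2 \cdot 1791 = -246136 - 3582 = -249718$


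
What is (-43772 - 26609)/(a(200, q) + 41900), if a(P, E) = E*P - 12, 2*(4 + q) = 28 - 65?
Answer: -70381/37388 ≈ -1.8824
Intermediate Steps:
q = -45/2 (q = -4 + (28 - 65)/2 = -4 + (½)*(-37) = -4 - 37/2 = -45/2 ≈ -22.500)
a(P, E) = -12 + E*P
(-43772 - 26609)/(a(200, q) + 41900) = (-43772 - 26609)/((-12 - 45/2*200) + 41900) = -70381/((-12 - 4500) + 41900) = -70381/(-4512 + 41900) = -70381/37388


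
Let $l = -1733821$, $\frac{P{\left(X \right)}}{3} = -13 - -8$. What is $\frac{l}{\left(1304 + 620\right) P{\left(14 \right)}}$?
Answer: $\frac{1733821}{28860} \approx 60.077$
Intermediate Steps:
$P{\left(X \right)} = -15$ ($P{\left(X \right)} = 3 \left(-13 - -8\right) = 3 \left(-13 + 8\right) = 3 \left(-5\right) = -15$)
$\frac{l}{\left(1304 + 620\right) P{\left(14 \right)}} = - \frac{1733821}{\left(1304 + 620\right) \left(-15\right)} = - \frac{1733821}{1924 \left(-15\right)} = - \frac{1733821}{-28860} = \left(-1733821\right) \left(- \frac{1}{28860}\right) = \frac{1733821}{28860}$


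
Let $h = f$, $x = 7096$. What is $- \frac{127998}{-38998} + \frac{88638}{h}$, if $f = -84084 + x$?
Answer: $\frac{1599401325}{750594506} \approx 2.1308$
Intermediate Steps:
$f = -76988$ ($f = -84084 + 7096 = -76988$)
$h = -76988$
$- \frac{127998}{-38998} + \frac{88638}{h} = - \frac{127998}{-38998} + \frac{88638}{-76988} = \left(-127998\right) \left(- \frac{1}{38998}\right) + 88638 \left(- \frac{1}{76988}\right) = \frac{63999}{19499} - \frac{44319}{38494} = \frac{1599401325}{750594506}$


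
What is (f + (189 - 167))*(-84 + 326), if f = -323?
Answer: -72842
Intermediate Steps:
(f + (189 - 167))*(-84 + 326) = (-323 + (189 - 167))*(-84 + 326) = (-323 + 22)*242 = -301*242 = -72842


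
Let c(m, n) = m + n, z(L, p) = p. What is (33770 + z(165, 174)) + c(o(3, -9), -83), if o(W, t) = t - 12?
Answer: 33840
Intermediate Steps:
o(W, t) = -12 + t
(33770 + z(165, 174)) + c(o(3, -9), -83) = (33770 + 174) + ((-12 - 9) - 83) = 33944 + (-21 - 83) = 33944 - 104 = 33840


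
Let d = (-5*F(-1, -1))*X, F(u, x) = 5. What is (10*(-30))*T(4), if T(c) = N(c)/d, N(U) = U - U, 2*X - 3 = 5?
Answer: 0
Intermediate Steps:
X = 4 (X = 3/2 + (½)*5 = 3/2 + 5/2 = 4)
N(U) = 0
d = -100 (d = -5*5*4 = -25*4 = -100)
T(c) = 0 (T(c) = 0/(-100) = 0*(-1/100) = 0)
(10*(-30))*T(4) = (10*(-30))*0 = -300*0 = 0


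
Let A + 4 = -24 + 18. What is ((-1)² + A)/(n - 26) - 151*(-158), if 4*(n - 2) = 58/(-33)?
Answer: 38483548/1613 ≈ 23858.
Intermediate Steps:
n = 103/66 (n = 2 + (58/(-33))/4 = 2 + (58*(-1/33))/4 = 2 + (¼)*(-58/33) = 2 - 29/66 = 103/66 ≈ 1.5606)
A = -10 (A = -4 + (-24 + 18) = -4 - 6 = -10)
((-1)² + A)/(n - 26) - 151*(-158) = ((-1)² - 10)/(103/66 - 26) - 151*(-158) = (1 - 10)/(-1613/66) + 23858 = -9*(-66/1613) + 23858 = 594/1613 + 23858 = 38483548/1613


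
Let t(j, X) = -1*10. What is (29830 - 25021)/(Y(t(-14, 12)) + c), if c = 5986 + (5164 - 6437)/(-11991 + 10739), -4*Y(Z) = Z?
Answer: 2006956/2499625 ≈ 0.80290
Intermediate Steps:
t(j, X) = -10
Y(Z) = -Z/4
c = 7495745/1252 (c = 5986 - 1273/(-1252) = 5986 - 1273*(-1/1252) = 5986 + 1273/1252 = 7495745/1252 ≈ 5987.0)
(29830 - 25021)/(Y(t(-14, 12)) + c) = (29830 - 25021)/(-¼*(-10) + 7495745/1252) = 4809/(5/2 + 7495745/1252) = 4809/(7498875/1252) = 4809*(1252/7498875) = 2006956/2499625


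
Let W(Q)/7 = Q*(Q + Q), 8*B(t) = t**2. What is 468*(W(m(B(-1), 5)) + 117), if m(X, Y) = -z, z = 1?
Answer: 61308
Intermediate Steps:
B(t) = t**2/8
m(X, Y) = -1 (m(X, Y) = -1*1 = -1)
W(Q) = 14*Q**2 (W(Q) = 7*(Q*(Q + Q)) = 7*(Q*(2*Q)) = 7*(2*Q**2) = 14*Q**2)
468*(W(m(B(-1), 5)) + 117) = 468*(14*(-1)**2 + 117) = 468*(14*1 + 117) = 468*(14 + 117) = 468*131 = 61308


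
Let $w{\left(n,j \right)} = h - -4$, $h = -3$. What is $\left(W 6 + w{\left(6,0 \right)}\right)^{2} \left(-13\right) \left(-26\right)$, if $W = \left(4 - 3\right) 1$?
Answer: $16562$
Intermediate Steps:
$W = 1$ ($W = 1 \cdot 1 = 1$)
$w{\left(n,j \right)} = 1$ ($w{\left(n,j \right)} = -3 - -4 = -3 + 4 = 1$)
$\left(W 6 + w{\left(6,0 \right)}\right)^{2} \left(-13\right) \left(-26\right) = \left(1 \cdot 6 + 1\right)^{2} \left(-13\right) \left(-26\right) = \left(6 + 1\right)^{2} \left(-13\right) \left(-26\right) = 7^{2} \left(-13\right) \left(-26\right) = 49 \left(-13\right) \left(-26\right) = \left(-637\right) \left(-26\right) = 16562$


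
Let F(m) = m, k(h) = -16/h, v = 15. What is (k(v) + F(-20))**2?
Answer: 99856/225 ≈ 443.80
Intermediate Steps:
(k(v) + F(-20))**2 = (-16/15 - 20)**2 = (-316/15)**2 = 99856/225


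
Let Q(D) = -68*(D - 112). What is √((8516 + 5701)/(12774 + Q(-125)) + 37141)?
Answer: √382709648830/3210 ≈ 192.72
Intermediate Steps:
Q(D) = 7616 - 68*D (Q(D) = -68*(-112 + D) = 7616 - 68*D)
√((8516 + 5701)/(12774 + Q(-125)) + 37141) = √((8516 + 5701)/(12774 + (7616 - 68*(-125))) + 37141) = √(14217/(12774 + (7616 + 8500)) + 37141) = √(14217/(12774 + 16116) + 37141) = √(14217/28890 + 37141) = √(14217*(1/28890) + 37141) = √(4739/9630 + 37141) = √(357672569/9630) = √382709648830/3210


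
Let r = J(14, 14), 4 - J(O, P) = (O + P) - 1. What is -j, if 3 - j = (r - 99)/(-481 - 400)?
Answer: -2521/881 ≈ -2.8615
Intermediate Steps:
J(O, P) = 5 - O - P (J(O, P) = 4 - ((O + P) - 1) = 4 - (-1 + O + P) = 4 + (1 - O - P) = 5 - O - P)
r = -23 (r = 5 - 1*14 - 1*14 = 5 - 14 - 14 = -23)
j = 2521/881 (j = 3 - (-23 - 99)/(-481 - 400) = 3 - (-122)/(-881) = 3 - (-122)*(-1)/881 = 3 - 1*122/881 = 3 - 122/881 = 2521/881 ≈ 2.8615)
-j = -1*2521/881 = -2521/881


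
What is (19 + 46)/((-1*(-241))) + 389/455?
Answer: 123324/109655 ≈ 1.1247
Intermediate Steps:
(19 + 46)/((-1*(-241))) + 389/455 = 65/241 + 389*(1/455) = 65*(1/241) + 389/455 = 65/241 + 389/455 = 123324/109655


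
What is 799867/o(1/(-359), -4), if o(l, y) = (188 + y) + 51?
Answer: 799867/235 ≈ 3403.7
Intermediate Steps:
o(l, y) = 239 + y
799867/o(1/(-359), -4) = 799867/(239 - 4) = 799867/235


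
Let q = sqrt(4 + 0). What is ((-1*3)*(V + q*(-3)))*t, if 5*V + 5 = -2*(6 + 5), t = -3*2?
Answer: -1026/5 ≈ -205.20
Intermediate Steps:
t = -6
V = -27/5 (V = -1 + (-2*(6 + 5))/5 = -1 + (-2*11)/5 = -1 + (1/5)*(-22) = -1 - 22/5 = -27/5 ≈ -5.4000)
q = 2 (q = sqrt(4) = 2)
((-1*3)*(V + q*(-3)))*t = ((-1*3)*(-27/5 + 2*(-3)))*(-6) = -3*(-27/5 - 6)*(-6) = -3*(-57/5)*(-6) = (171/5)*(-6) = -1026/5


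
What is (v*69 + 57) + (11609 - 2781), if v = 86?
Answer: 14819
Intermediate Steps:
(v*69 + 57) + (11609 - 2781) = (86*69 + 57) + (11609 - 2781) = (5934 + 57) + 8828 = 5991 + 8828 = 14819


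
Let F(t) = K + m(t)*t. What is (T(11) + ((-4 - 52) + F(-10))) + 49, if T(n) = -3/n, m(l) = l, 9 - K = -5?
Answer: 1174/11 ≈ 106.73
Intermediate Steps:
K = 14 (K = 9 - 1*(-5) = 9 + 5 = 14)
F(t) = 14 + t² (F(t) = 14 + t*t = 14 + t²)
(T(11) + ((-4 - 52) + F(-10))) + 49 = (-3/11 + ((-4 - 52) + (14 + (-10)²))) + 49 = (-3*1/11 + (-56 + (14 + 100))) + 49 = (-3/11 + (-56 + 114)) + 49 = (-3/11 + 58) + 49 = 635/11 + 49 = 1174/11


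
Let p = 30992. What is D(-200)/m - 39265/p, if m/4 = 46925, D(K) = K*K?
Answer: -61303605/58171984 ≈ -1.0538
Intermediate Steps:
D(K) = K²
m = 187700 (m = 4*46925 = 187700)
D(-200)/m - 39265/p = (-200)²/187700 - 39265/30992 = 40000*(1/187700) - 39265*1/30992 = 400/1877 - 39265/30992 = -61303605/58171984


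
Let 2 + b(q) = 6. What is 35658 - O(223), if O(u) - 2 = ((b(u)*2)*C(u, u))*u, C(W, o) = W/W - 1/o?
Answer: 33880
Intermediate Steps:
b(q) = 4 (b(q) = -2 + 6 = 4)
C(W, o) = 1 - 1/o
O(u) = -6 + 8*u (O(u) = 2 + ((4*2)*((-1 + u)/u))*u = 2 + (8*((-1 + u)/u))*u = 2 + (8*(-1 + u)/u)*u = 2 + (-8 + 8*u) = -6 + 8*u)
35658 - O(223) = 35658 - (-6 + 8*223) = 35658 - (-6 + 1784) = 35658 - 1*1778 = 35658 - 1778 = 33880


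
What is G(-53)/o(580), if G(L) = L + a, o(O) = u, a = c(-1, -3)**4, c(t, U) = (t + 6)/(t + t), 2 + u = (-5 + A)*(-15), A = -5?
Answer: -223/2368 ≈ -0.094172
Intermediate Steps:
u = 148 (u = -2 + (-5 - 5)*(-15) = -2 - 10*(-15) = -2 + 150 = 148)
c(t, U) = (6 + t)/(2*t) (c(t, U) = (6 + t)/((2*t)) = (6 + t)*(1/(2*t)) = (6 + t)/(2*t))
a = 625/16 (a = ((1/2)*(6 - 1)/(-1))**4 = ((1/2)*(-1)*5)**4 = (-5/2)**4 = 625/16 ≈ 39.063)
o(O) = 148
G(L) = 625/16 + L (G(L) = L + 625/16 = 625/16 + L)
G(-53)/o(580) = (625/16 - 53)/148 = -223/16*1/148 = -223/2368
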